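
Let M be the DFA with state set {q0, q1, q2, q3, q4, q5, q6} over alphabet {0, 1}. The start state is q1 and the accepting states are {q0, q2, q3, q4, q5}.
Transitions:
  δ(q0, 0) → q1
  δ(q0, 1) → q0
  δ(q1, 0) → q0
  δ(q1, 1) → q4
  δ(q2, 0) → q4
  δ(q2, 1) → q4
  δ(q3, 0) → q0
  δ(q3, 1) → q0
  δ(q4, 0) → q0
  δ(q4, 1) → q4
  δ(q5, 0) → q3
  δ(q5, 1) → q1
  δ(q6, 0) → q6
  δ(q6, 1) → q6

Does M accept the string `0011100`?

q1 --0--> q0
q0 --0--> q1
q1 --1--> q4
q4 --1--> q4
q4 --1--> q4
q4 --0--> q0
q0 --0--> q1
End in state q1, which is not an accepting state.

rejected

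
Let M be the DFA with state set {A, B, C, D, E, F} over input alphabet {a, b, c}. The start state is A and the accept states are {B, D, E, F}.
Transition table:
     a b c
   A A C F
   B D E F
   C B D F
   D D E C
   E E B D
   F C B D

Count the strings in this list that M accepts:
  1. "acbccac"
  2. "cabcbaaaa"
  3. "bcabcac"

"acbccac": rejected
"cabcbaaaa": accepted
"bcabcac": accepted

2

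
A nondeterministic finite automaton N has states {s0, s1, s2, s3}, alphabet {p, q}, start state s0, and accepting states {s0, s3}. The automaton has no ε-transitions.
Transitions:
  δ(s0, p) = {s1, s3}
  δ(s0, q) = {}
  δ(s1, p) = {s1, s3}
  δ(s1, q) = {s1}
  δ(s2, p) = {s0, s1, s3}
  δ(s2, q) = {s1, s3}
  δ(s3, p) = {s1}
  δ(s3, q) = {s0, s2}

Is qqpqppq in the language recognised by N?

Start: {s0}
read q: {}
The reachable set is empty and stays empty for the remaining 6 symbols.
Reachable ∩ accepting = {} — empty.

rejected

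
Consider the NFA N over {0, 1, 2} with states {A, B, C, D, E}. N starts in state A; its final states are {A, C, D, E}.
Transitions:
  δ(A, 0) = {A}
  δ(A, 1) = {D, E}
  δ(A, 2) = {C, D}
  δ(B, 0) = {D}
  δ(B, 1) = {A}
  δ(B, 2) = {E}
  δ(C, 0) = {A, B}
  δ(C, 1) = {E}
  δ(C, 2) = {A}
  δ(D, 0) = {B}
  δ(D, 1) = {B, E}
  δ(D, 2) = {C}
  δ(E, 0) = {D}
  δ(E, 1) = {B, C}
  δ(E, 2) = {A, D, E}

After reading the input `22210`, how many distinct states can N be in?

2

Start: {A}
read 2: {C, D}
read 2: {A, C}
read 2: {A, C, D}
read 1: {B, D, E}
read 0: {B, D}
Final reachable set {B, D} has 2 states.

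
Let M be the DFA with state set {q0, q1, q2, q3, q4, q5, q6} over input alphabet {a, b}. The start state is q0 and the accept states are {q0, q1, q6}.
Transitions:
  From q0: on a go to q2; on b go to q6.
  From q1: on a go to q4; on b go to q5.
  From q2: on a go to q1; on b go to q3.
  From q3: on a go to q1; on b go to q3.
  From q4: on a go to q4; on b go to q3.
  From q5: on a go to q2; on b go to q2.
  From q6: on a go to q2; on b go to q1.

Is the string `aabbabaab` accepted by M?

q0 --a--> q2
q2 --a--> q1
q1 --b--> q5
q5 --b--> q2
q2 --a--> q1
q1 --b--> q5
q5 --a--> q2
q2 --a--> q1
q1 --b--> q5
End in state q5, which is not an accepting state.

rejected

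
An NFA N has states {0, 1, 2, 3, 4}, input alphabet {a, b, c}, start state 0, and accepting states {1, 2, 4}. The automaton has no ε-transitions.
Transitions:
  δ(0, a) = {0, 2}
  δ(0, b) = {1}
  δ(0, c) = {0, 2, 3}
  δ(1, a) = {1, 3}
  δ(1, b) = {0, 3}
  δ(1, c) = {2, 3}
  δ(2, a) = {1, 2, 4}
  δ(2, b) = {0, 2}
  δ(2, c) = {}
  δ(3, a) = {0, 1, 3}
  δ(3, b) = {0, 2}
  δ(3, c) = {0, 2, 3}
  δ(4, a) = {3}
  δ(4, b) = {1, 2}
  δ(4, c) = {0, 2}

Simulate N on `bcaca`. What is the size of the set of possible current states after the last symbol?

Start: {0}
read b: {1}
read c: {2, 3}
read a: {0, 1, 2, 3, 4}
read c: {0, 2, 3}
read a: {0, 1, 2, 3, 4}
Final reachable set {0, 1, 2, 3, 4} has 5 states.

5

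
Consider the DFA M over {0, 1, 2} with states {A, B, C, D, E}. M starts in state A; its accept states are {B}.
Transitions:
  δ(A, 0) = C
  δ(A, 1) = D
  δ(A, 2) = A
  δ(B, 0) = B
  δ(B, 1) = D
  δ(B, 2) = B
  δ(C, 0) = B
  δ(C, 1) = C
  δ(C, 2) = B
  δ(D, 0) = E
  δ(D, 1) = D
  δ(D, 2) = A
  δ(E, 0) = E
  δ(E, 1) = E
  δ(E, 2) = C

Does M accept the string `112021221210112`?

A --1--> D
D --1--> D
D --2--> A
A --0--> C
C --2--> B
B --1--> D
D --2--> A
A --2--> A
A --1--> D
D --2--> A
A --1--> D
D --0--> E
E --1--> E
E --1--> E
E --2--> C
End in state C, which is not an accepting state.

rejected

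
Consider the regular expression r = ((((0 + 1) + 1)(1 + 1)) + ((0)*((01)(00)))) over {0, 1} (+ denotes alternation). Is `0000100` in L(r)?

The right alternative ((0)*((01)(00))) matches 0000100.

yes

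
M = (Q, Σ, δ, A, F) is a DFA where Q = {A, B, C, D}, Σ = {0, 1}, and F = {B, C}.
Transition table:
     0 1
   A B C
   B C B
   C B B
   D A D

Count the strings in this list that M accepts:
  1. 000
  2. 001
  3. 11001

3

000: accepted
001: accepted
11001: accepted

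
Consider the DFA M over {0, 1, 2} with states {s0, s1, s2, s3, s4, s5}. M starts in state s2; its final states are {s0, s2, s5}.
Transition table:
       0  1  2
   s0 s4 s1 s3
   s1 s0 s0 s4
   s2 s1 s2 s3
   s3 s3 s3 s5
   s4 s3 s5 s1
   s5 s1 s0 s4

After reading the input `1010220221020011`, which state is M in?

s3

s2 --1--> s2
s2 --0--> s1
s1 --1--> s0
s0 --0--> s4
s4 --2--> s1
s1 --2--> s4
s4 --0--> s3
s3 --2--> s5
s5 --2--> s4
s4 --1--> s5
s5 --0--> s1
s1 --2--> s4
s4 --0--> s3
s3 --0--> s3
s3 --1--> s3
s3 --1--> s3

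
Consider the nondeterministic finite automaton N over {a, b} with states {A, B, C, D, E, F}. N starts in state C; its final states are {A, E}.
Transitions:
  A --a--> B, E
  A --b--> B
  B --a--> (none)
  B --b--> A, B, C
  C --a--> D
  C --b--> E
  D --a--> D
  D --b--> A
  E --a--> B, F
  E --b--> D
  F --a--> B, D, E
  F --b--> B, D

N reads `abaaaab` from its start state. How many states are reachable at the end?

4

Start: {C}
read a: {D}
read b: {A}
read a: {B, E}
read a: {B, F}
read a: {B, D, E}
read a: {B, D, F}
read b: {A, B, C, D}
Final reachable set {A, B, C, D} has 4 states.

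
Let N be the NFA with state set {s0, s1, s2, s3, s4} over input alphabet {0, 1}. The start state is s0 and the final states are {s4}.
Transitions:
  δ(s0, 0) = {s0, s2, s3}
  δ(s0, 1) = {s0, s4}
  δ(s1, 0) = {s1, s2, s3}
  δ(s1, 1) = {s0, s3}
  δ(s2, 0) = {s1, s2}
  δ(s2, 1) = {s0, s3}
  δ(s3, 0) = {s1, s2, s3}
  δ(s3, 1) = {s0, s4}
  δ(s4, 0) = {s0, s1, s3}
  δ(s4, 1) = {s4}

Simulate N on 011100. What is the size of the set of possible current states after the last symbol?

Start: {s0}
read 0: {s0, s2, s3}
read 1: {s0, s3, s4}
read 1: {s0, s4}
read 1: {s0, s4}
read 0: {s0, s1, s2, s3}
read 0: {s0, s1, s2, s3}
Final reachable set {s0, s1, s2, s3} has 4 states.

4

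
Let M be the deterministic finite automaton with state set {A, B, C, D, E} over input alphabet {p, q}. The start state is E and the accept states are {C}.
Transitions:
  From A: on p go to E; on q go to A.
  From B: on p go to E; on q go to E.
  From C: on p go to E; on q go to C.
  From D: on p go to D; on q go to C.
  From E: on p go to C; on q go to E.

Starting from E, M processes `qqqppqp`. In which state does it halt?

E --q--> E
E --q--> E
E --q--> E
E --p--> C
C --p--> E
E --q--> E
E --p--> C

C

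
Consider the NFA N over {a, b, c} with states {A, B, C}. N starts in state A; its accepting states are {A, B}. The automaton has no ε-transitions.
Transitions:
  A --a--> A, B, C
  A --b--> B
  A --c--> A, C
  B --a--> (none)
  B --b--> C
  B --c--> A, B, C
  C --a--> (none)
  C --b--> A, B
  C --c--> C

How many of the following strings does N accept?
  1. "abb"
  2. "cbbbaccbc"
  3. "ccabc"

3

"abb": accepted
"cbbbaccbc": accepted
"ccabc": accepted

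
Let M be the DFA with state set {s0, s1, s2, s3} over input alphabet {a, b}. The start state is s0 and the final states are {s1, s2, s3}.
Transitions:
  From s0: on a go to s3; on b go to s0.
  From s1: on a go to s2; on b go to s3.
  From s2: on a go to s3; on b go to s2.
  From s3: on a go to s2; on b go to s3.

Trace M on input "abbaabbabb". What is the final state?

s0 --a--> s3
s3 --b--> s3
s3 --b--> s3
s3 --a--> s2
s2 --a--> s3
s3 --b--> s3
s3 --b--> s3
s3 --a--> s2
s2 --b--> s2
s2 --b--> s2

s2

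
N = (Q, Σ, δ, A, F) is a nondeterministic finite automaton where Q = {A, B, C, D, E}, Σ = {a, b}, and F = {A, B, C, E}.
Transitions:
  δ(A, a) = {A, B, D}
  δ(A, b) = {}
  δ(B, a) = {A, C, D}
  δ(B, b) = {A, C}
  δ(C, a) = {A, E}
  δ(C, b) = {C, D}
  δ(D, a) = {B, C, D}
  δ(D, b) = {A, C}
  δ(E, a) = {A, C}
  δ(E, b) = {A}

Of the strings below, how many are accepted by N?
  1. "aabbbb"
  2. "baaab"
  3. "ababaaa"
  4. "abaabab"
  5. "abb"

"aabbbb": accepted
"baaab": rejected
"ababaaa": accepted
"abaabab": accepted
"abb": accepted

4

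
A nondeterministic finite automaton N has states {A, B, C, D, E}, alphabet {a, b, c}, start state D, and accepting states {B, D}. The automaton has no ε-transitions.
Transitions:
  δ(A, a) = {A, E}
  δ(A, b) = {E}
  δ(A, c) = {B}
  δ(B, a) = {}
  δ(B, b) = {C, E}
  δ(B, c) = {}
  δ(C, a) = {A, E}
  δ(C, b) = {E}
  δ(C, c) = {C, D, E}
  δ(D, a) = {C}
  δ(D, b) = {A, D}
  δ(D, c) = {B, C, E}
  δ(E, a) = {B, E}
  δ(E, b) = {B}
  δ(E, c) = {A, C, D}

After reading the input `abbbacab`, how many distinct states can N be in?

2

Start: {D}
read a: {C}
read b: {E}
read b: {B}
read b: {C, E}
read a: {A, B, E}
read c: {A, B, C, D}
read a: {A, C, E}
read b: {B, E}
Final reachable set {B, E} has 2 states.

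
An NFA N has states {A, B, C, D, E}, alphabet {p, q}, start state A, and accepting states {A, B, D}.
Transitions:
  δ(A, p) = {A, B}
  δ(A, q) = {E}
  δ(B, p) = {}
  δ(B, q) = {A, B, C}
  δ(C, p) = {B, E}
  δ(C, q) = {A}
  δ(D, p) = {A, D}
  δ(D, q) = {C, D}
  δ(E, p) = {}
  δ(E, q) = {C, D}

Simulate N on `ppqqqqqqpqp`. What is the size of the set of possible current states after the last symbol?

Start: {A}
read p: {A, B}
read p: {A, B}
read q: {A, B, C, E}
read q: {A, B, C, D, E}
read q: {A, B, C, D, E}
read q: {A, B, C, D, E}
read q: {A, B, C, D, E}
read q: {A, B, C, D, E}
read p: {A, B, D, E}
read q: {A, B, C, D, E}
read p: {A, B, D, E}
Final reachable set {A, B, D, E} has 4 states.

4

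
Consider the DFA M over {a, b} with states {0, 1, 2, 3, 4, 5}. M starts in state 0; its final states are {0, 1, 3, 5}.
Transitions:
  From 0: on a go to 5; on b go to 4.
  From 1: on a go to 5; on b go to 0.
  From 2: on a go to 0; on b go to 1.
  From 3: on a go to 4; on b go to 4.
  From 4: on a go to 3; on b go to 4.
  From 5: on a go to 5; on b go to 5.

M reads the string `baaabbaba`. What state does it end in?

0 --b--> 4
4 --a--> 3
3 --a--> 4
4 --a--> 3
3 --b--> 4
4 --b--> 4
4 --a--> 3
3 --b--> 4
4 --a--> 3

3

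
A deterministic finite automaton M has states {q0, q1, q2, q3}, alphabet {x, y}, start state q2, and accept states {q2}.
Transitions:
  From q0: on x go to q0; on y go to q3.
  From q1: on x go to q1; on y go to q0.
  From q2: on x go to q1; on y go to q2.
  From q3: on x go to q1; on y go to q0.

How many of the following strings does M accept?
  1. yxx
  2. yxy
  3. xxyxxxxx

0

yxx: rejected
yxy: rejected
xxyxxxxx: rejected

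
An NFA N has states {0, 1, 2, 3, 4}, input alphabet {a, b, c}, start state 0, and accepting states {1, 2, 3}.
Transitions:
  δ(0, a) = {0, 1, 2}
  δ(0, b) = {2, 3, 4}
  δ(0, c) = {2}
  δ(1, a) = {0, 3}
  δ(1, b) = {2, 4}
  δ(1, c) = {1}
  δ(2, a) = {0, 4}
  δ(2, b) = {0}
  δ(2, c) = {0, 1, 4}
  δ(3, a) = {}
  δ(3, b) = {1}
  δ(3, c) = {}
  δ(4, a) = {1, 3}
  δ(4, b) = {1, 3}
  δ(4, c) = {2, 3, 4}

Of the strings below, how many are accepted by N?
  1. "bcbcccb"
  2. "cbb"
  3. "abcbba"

"bcbcccb": accepted
"cbb": accepted
"abcbba": accepted

3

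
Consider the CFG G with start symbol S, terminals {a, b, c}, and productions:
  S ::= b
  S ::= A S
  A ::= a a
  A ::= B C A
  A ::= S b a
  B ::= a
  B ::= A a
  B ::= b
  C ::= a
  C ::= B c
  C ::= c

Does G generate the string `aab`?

yes

S ⇒ AS ⇒ aaS ⇒ aab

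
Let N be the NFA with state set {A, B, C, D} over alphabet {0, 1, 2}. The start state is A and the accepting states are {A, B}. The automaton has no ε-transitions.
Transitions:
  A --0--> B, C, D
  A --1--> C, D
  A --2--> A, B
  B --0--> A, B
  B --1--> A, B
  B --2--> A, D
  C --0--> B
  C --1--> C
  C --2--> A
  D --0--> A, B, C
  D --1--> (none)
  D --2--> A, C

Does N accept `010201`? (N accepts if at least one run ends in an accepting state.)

Start: {A}
read 0: {B, C, D}
read 1: {A, B, C}
read 0: {A, B, C, D}
read 2: {A, B, C, D}
read 0: {A, B, C, D}
read 1: {A, B, C, D}
Reachable ∩ accepting = {A, B} — nonempty.

accepted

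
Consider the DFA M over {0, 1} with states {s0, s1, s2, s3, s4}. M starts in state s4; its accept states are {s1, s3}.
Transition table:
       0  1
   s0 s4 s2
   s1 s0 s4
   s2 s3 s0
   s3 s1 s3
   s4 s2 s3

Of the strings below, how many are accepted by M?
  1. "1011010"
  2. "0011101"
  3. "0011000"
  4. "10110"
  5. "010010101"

"1011010": rejected
"0011101": rejected
"0011000": rejected
"10110": accepted
"010010101": rejected

1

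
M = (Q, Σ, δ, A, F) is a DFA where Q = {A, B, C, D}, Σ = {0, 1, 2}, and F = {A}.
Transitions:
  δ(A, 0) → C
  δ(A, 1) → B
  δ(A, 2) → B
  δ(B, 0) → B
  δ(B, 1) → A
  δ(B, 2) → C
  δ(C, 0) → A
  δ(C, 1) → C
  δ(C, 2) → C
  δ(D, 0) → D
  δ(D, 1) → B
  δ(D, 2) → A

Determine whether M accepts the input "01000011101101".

A --0--> C
C --1--> C
C --0--> A
A --0--> C
C --0--> A
A --0--> C
C --1--> C
C --1--> C
C --1--> C
C --0--> A
A --1--> B
B --1--> A
A --0--> C
C --1--> C
End in state C, which is not an accepting state.

rejected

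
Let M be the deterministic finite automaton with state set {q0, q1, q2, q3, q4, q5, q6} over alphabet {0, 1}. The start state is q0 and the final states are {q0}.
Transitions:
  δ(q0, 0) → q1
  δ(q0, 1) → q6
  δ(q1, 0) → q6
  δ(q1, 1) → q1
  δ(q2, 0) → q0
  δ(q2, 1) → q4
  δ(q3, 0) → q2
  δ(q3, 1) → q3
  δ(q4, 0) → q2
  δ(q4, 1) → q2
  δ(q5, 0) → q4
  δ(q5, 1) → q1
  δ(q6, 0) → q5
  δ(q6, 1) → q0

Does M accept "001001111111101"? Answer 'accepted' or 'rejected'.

q0 --0--> q1
q1 --0--> q6
q6 --1--> q0
q0 --0--> q1
q1 --0--> q6
q6 --1--> q0
q0 --1--> q6
q6 --1--> q0
q0 --1--> q6
q6 --1--> q0
q0 --1--> q6
q6 --1--> q0
q0 --1--> q6
q6 --0--> q5
q5 --1--> q1
End in state q1, which is not an accepting state.

rejected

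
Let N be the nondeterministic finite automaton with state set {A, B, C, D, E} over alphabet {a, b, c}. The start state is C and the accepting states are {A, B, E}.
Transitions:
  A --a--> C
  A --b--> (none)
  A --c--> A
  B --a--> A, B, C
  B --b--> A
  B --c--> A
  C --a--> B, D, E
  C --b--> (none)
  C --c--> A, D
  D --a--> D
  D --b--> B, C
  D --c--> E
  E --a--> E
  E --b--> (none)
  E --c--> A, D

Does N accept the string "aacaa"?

Start: {C}
read a: {B, D, E}
read a: {A, B, C, D, E}
read c: {A, D, E}
read a: {C, D, E}
read a: {B, D, E}
Reachable ∩ accepting = {B, E} — nonempty.

accepted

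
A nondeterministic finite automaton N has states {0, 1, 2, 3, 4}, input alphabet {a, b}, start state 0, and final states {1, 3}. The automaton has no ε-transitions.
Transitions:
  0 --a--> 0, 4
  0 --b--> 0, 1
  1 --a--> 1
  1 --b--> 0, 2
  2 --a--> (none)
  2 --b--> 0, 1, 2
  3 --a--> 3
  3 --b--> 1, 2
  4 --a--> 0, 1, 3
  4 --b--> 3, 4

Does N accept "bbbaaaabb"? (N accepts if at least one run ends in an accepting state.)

Start: {0}
read b: {0, 1}
read b: {0, 1, 2}
read b: {0, 1, 2}
read a: {0, 1, 4}
read a: {0, 1, 3, 4}
read a: {0, 1, 3, 4}
read a: {0, 1, 3, 4}
read b: {0, 1, 2, 3, 4}
read b: {0, 1, 2, 3, 4}
Reachable ∩ accepting = {1, 3} — nonempty.

accepted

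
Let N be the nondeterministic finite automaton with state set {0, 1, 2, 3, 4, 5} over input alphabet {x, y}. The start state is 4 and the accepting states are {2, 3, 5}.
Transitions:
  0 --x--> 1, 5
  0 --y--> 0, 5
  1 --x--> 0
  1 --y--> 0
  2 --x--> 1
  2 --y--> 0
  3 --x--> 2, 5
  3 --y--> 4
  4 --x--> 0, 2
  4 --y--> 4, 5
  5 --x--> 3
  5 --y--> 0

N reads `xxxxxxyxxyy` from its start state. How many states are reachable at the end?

Start: {4}
read x: {0, 2}
read x: {1, 5}
read x: {0, 3}
read x: {1, 2, 5}
read x: {0, 1, 3}
read x: {0, 1, 2, 5}
read y: {0, 5}
read x: {1, 3, 5}
read x: {0, 2, 3, 5}
read y: {0, 4, 5}
read y: {0, 4, 5}
Final reachable set {0, 4, 5} has 3 states.

3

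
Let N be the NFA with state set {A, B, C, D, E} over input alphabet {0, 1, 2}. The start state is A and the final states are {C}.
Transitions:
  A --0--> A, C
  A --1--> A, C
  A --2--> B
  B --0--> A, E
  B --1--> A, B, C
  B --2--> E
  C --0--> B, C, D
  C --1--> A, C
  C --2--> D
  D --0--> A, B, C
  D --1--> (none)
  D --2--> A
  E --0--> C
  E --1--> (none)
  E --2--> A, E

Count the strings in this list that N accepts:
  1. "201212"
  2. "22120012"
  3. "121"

1

"201212": rejected
"22120012": rejected
"121": accepted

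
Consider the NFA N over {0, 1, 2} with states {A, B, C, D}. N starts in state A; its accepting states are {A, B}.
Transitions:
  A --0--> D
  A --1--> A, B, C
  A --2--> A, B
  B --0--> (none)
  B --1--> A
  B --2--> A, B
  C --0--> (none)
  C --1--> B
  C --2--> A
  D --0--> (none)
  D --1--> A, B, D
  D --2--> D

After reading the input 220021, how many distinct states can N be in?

0

Start: {A}
read 2: {A, B}
read 2: {A, B}
read 0: {D}
read 0: {}
The reachable set is empty and stays empty for the remaining 2 symbols.
Final reachable set {} has 0 states.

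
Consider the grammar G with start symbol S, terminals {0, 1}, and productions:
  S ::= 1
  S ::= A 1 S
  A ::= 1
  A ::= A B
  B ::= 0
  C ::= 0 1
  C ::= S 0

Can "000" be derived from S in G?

no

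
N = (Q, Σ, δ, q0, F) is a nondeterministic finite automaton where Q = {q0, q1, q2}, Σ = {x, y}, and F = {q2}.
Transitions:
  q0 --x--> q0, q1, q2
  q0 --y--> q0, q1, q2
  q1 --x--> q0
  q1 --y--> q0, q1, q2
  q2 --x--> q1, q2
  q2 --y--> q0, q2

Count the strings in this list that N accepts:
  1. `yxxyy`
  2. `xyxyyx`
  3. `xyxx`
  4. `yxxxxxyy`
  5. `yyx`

`yxxyy`: accepted
`xyxyyx`: accepted
`xyxx`: accepted
`yxxxxxyy`: accepted
`yyx`: accepted

5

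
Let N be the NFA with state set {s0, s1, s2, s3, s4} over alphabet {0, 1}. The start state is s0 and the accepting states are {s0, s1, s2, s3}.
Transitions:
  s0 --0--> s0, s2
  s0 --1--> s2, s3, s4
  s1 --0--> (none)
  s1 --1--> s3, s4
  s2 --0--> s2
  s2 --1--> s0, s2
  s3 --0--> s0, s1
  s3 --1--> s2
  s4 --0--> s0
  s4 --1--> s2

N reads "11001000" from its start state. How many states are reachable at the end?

2

Start: {s0}
read 1: {s2, s3, s4}
read 1: {s0, s2}
read 0: {s0, s2}
read 0: {s0, s2}
read 1: {s0, s2, s3, s4}
read 0: {s0, s1, s2}
read 0: {s0, s2}
read 0: {s0, s2}
Final reachable set {s0, s2} has 2 states.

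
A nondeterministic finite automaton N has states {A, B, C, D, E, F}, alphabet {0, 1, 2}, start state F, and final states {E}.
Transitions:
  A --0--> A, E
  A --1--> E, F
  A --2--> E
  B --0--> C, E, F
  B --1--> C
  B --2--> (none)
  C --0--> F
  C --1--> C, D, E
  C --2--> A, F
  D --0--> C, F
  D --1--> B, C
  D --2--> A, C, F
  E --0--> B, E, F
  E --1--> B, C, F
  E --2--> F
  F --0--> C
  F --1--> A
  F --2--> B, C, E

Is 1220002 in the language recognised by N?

Start: {F}
read 1: {A}
read 2: {E}
read 2: {F}
read 0: {C}
read 0: {F}
read 0: {C}
read 2: {A, F}
Reachable ∩ accepting = {} — empty.

rejected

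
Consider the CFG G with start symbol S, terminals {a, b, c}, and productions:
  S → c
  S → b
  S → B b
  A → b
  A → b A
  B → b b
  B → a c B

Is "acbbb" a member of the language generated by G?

S ⇒ Bb ⇒ acBb ⇒ acbbb

yes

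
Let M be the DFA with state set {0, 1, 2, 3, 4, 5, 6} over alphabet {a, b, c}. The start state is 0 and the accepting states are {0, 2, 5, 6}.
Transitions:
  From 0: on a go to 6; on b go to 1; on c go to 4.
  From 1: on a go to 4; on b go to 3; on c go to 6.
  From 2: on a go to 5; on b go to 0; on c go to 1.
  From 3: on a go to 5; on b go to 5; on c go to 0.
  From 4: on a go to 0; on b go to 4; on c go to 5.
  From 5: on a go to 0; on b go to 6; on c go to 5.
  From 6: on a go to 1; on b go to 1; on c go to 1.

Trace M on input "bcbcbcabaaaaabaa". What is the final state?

6

0 --b--> 1
1 --c--> 6
6 --b--> 1
1 --c--> 6
6 --b--> 1
1 --c--> 6
6 --a--> 1
1 --b--> 3
3 --a--> 5
5 --a--> 0
0 --a--> 6
6 --a--> 1
1 --a--> 4
4 --b--> 4
4 --a--> 0
0 --a--> 6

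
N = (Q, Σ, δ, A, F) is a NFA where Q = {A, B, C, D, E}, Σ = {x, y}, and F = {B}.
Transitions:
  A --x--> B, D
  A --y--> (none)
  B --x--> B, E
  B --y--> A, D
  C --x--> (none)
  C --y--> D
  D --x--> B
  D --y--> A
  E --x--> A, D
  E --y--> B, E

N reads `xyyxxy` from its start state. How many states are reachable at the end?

4

Start: {A}
read x: {B, D}
read y: {A, D}
read y: {A}
read x: {B, D}
read x: {B, E}
read y: {A, B, D, E}
Final reachable set {A, B, D, E} has 4 states.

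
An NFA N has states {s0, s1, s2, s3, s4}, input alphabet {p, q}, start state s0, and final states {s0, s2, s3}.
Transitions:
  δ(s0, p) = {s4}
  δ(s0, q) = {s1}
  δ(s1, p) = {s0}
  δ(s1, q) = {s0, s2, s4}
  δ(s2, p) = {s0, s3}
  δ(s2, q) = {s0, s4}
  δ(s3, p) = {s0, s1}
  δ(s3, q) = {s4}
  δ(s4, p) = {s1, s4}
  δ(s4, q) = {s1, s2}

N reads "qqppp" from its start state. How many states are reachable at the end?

Start: {s0}
read q: {s1}
read q: {s0, s2, s4}
read p: {s0, s1, s3, s4}
read p: {s0, s1, s4}
read p: {s0, s1, s4}
Final reachable set {s0, s1, s4} has 3 states.

3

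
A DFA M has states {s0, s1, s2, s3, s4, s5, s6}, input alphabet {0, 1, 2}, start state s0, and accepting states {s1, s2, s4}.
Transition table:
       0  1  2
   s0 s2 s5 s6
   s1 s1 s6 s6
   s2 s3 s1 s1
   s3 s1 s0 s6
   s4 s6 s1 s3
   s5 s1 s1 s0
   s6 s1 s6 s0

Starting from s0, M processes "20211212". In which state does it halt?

s0 --2--> s6
s6 --0--> s1
s1 --2--> s6
s6 --1--> s6
s6 --1--> s6
s6 --2--> s0
s0 --1--> s5
s5 --2--> s0

s0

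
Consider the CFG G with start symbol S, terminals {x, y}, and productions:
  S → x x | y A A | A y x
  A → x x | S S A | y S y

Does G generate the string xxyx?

S ⇒ Ayx ⇒ xxyx

yes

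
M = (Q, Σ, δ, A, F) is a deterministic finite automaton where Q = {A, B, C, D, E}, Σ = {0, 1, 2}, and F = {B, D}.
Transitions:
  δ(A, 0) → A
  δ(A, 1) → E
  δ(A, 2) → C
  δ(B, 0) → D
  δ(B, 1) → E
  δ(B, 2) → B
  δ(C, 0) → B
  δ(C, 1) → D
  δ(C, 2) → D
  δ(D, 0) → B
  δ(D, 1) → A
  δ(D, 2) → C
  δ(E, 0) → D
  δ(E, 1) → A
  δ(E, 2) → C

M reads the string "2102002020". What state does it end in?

B

A --2--> C
C --1--> D
D --0--> B
B --2--> B
B --0--> D
D --0--> B
B --2--> B
B --0--> D
D --2--> C
C --0--> B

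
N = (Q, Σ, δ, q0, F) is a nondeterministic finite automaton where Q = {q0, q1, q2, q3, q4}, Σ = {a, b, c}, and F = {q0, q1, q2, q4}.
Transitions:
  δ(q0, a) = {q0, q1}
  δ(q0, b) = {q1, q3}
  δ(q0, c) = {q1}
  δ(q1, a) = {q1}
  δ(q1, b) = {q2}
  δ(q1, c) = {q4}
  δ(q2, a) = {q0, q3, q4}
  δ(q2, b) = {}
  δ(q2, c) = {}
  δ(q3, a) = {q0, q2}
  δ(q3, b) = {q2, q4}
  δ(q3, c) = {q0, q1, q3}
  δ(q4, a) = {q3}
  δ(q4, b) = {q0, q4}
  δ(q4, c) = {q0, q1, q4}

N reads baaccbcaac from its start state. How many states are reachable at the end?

Start: {q0}
read b: {q1, q3}
read a: {q0, q1, q2}
read a: {q0, q1, q3, q4}
read c: {q0, q1, q3, q4}
read c: {q0, q1, q3, q4}
read b: {q0, q1, q2, q3, q4}
read c: {q0, q1, q3, q4}
read a: {q0, q1, q2, q3}
read a: {q0, q1, q2, q3, q4}
read c: {q0, q1, q3, q4}
Final reachable set {q0, q1, q3, q4} has 4 states.

4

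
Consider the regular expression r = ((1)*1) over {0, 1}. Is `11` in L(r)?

yes

Split as 1·1: (1)* matches 1 and 1 matches 1.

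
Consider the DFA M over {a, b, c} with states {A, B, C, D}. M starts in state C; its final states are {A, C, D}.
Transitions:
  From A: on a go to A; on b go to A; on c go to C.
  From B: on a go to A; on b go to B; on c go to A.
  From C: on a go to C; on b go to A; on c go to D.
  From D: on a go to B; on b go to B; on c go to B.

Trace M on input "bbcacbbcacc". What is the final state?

D

C --b--> A
A --b--> A
A --c--> C
C --a--> C
C --c--> D
D --b--> B
B --b--> B
B --c--> A
A --a--> A
A --c--> C
C --c--> D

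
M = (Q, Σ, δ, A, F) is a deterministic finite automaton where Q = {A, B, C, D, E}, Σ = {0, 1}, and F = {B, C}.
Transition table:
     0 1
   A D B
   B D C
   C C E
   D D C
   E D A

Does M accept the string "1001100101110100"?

A --1--> B
B --0--> D
D --0--> D
D --1--> C
C --1--> E
E --0--> D
D --0--> D
D --1--> C
C --0--> C
C --1--> E
E --1--> A
A --1--> B
B --0--> D
D --1--> C
C --0--> C
C --0--> C
End in state C, which is an accepting state.

accepted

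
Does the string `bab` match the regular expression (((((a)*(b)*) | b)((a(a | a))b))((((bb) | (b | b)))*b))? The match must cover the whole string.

no

No split of bab into u·v has ((((a)*(b)*)|b)((a(a|a))b)) matching u and ((((bb)|(b|b)))*b) matching v.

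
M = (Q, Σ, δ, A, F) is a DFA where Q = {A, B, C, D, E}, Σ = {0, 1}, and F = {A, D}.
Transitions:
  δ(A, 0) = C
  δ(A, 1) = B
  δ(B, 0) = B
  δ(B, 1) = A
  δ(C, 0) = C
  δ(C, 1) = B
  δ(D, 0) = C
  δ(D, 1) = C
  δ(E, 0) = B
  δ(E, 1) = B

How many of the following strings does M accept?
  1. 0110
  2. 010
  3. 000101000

0

0110: rejected
010: rejected
000101000: rejected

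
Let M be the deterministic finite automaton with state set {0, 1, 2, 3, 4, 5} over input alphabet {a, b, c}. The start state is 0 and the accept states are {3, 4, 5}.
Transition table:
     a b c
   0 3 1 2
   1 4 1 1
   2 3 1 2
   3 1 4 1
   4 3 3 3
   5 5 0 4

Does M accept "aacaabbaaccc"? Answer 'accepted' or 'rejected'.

rejected

0 --a--> 3
3 --a--> 1
1 --c--> 1
1 --a--> 4
4 --a--> 3
3 --b--> 4
4 --b--> 3
3 --a--> 1
1 --a--> 4
4 --c--> 3
3 --c--> 1
1 --c--> 1
End in state 1, which is not an accepting state.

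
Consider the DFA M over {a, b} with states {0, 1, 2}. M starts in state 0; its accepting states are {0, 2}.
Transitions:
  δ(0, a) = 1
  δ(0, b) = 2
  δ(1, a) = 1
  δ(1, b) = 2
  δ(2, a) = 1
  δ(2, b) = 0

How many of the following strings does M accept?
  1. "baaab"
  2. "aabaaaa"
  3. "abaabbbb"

"baaab": accepted
"aabaaaa": rejected
"abaabbbb": accepted

2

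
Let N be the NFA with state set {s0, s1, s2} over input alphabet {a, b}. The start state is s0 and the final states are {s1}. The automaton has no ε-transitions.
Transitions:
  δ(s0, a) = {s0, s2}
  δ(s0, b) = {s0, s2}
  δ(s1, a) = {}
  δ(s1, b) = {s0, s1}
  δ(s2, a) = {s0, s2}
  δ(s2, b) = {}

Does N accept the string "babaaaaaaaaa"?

rejected

Start: {s0}
read b: {s0, s2}
read a: {s0, s2}
read b: {s0, s2}
read a: {s0, s2}
read a: {s0, s2}
read a: {s0, s2}
read a: {s0, s2}
read a: {s0, s2}
read a: {s0, s2}
read a: {s0, s2}
read a: {s0, s2}
read a: {s0, s2}
Reachable ∩ accepting = {} — empty.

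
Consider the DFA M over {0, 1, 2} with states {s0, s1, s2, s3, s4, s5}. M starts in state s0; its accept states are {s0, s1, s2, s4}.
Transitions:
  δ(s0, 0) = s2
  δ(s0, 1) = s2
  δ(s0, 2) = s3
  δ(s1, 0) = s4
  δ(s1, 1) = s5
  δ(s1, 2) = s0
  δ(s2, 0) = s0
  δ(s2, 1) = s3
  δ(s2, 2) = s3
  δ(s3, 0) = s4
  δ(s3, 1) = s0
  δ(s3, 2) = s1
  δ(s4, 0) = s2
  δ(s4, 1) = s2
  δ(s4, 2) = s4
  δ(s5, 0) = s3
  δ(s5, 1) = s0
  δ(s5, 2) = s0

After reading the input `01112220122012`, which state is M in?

s1

s0 --0--> s2
s2 --1--> s3
s3 --1--> s0
s0 --1--> s2
s2 --2--> s3
s3 --2--> s1
s1 --2--> s0
s0 --0--> s2
s2 --1--> s3
s3 --2--> s1
s1 --2--> s0
s0 --0--> s2
s2 --1--> s3
s3 --2--> s1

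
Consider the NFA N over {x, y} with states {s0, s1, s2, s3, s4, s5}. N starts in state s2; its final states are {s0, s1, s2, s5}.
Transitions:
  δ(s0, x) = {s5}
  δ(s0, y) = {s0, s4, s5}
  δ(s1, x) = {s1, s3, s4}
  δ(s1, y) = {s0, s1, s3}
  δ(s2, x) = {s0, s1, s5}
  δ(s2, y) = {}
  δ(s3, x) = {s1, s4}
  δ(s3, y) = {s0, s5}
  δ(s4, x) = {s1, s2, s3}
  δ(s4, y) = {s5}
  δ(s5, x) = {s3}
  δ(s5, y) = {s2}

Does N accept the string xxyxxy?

accepted

Start: {s2}
read x: {s0, s1, s5}
read x: {s1, s3, s4, s5}
read y: {s0, s1, s2, s3, s5}
read x: {s0, s1, s3, s4, s5}
read x: {s1, s2, s3, s4, s5}
read y: {s0, s1, s2, s3, s5}
Reachable ∩ accepting = {s0, s1, s2, s5} — nonempty.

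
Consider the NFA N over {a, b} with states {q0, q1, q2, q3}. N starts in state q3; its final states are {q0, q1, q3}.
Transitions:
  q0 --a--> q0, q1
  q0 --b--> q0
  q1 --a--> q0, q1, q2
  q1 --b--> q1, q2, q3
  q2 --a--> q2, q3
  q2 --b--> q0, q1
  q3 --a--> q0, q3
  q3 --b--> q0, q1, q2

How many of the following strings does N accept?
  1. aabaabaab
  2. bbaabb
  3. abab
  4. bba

aabaabaab: accepted
bbaabb: accepted
abab: accepted
bba: accepted

4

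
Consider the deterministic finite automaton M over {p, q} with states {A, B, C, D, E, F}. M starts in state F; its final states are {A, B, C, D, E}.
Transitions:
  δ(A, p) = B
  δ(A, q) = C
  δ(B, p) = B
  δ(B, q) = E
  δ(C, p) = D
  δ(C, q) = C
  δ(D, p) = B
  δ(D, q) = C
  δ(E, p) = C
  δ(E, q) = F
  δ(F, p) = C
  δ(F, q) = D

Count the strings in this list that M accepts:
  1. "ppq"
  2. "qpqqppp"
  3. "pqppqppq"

3

"ppq": accepted
"qpqqppp": accepted
"pqppqppq": accepted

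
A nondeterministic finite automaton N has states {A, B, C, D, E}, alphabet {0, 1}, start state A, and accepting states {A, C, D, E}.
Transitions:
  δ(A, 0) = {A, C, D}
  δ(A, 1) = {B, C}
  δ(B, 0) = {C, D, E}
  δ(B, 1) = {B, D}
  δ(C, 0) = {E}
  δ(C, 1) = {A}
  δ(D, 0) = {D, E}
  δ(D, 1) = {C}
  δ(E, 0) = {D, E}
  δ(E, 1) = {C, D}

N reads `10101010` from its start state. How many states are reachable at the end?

Start: {A}
read 1: {B, C}
read 0: {C, D, E}
read 1: {A, C, D}
read 0: {A, C, D, E}
read 1: {A, B, C, D}
read 0: {A, C, D, E}
read 1: {A, B, C, D}
read 0: {A, C, D, E}
Final reachable set {A, C, D, E} has 4 states.

4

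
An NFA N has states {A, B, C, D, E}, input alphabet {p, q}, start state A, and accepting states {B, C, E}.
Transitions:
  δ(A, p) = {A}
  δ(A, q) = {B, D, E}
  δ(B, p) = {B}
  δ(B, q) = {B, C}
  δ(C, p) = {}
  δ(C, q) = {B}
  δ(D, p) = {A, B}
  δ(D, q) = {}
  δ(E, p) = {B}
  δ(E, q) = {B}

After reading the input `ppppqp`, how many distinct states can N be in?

Start: {A}
read p: {A}
read p: {A}
read p: {A}
read p: {A}
read q: {B, D, E}
read p: {A, B}
Final reachable set {A, B} has 2 states.

2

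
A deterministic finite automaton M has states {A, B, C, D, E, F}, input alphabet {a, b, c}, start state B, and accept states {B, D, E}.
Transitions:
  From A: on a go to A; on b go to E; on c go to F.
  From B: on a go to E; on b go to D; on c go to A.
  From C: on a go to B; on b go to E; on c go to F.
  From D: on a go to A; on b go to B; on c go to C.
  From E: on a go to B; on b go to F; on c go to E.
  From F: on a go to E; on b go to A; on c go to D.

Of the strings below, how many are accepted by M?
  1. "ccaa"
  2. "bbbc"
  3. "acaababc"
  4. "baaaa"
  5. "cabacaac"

"ccaa": accepted
"bbbc": rejected
"acaababc": accepted
"baaaa": rejected
"cabacaac": rejected

2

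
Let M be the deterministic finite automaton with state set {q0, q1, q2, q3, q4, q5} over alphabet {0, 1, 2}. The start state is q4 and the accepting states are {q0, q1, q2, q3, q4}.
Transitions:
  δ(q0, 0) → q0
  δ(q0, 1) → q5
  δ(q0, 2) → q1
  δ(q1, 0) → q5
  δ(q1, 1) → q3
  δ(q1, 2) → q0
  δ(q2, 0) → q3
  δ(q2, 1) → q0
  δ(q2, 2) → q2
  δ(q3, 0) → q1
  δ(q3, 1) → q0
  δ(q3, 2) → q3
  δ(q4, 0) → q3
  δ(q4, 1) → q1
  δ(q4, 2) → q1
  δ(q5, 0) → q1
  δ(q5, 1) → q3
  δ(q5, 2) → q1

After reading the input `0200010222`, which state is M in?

q4 --0--> q3
q3 --2--> q3
q3 --0--> q1
q1 --0--> q5
q5 --0--> q1
q1 --1--> q3
q3 --0--> q1
q1 --2--> q0
q0 --2--> q1
q1 --2--> q0

q0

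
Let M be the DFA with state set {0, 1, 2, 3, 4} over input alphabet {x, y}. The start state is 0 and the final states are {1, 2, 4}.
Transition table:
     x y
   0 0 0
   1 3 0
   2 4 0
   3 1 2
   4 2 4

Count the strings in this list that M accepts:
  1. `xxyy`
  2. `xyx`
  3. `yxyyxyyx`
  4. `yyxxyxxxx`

0

`xxyy`: rejected
`xyx`: rejected
`yxyyxyyx`: rejected
`yyxxyxxxx`: rejected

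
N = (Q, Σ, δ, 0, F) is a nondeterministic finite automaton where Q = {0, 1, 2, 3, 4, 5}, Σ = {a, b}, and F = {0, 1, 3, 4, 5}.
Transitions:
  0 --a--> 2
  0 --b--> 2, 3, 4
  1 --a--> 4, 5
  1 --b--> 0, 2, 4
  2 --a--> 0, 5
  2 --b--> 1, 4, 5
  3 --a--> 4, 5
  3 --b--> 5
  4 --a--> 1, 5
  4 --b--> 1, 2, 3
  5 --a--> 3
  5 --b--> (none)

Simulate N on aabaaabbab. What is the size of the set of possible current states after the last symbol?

6

Start: {0}
read a: {2}
read a: {0, 5}
read b: {2, 3, 4}
read a: {0, 1, 4, 5}
read a: {1, 2, 3, 4, 5}
read a: {0, 1, 3, 4, 5}
read b: {0, 1, 2, 3, 4, 5}
read b: {0, 1, 2, 3, 4, 5}
read a: {0, 1, 2, 3, 4, 5}
read b: {0, 1, 2, 3, 4, 5}
Final reachable set {0, 1, 2, 3, 4, 5} has 6 states.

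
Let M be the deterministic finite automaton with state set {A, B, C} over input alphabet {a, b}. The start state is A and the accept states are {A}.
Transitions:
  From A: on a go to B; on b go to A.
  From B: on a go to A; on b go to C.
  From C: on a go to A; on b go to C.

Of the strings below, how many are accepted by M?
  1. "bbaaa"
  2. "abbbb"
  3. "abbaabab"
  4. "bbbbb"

"bbaaa": rejected
"abbbb": rejected
"abbaabab": accepted
"bbbbb": accepted

2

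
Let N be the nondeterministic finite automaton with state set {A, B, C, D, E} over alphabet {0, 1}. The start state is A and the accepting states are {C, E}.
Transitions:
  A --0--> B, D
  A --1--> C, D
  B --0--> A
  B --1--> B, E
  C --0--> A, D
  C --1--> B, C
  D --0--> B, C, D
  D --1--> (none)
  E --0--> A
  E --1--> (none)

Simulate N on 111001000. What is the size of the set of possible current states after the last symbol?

Start: {A}
read 1: {C, D}
read 1: {B, C}
read 1: {B, C, E}
read 0: {A, D}
read 0: {B, C, D}
read 1: {B, C, E}
read 0: {A, D}
read 0: {B, C, D}
read 0: {A, B, C, D}
Final reachable set {A, B, C, D} has 4 states.

4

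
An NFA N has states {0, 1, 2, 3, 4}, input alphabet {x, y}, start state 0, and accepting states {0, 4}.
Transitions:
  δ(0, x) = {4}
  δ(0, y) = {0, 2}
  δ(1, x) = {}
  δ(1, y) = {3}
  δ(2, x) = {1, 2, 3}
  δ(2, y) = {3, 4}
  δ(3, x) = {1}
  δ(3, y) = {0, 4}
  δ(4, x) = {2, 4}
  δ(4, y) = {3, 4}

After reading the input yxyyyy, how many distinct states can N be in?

4

Start: {0}
read y: {0, 2}
read x: {1, 2, 3, 4}
read y: {0, 3, 4}
read y: {0, 2, 3, 4}
read y: {0, 2, 3, 4}
read y: {0, 2, 3, 4}
Final reachable set {0, 2, 3, 4} has 4 states.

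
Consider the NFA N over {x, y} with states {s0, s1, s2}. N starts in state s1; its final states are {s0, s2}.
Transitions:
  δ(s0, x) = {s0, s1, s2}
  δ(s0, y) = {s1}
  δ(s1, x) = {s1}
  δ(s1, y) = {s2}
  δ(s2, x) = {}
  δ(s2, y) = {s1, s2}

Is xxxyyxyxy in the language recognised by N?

Start: {s1}
read x: {s1}
read x: {s1}
read x: {s1}
read y: {s2}
read y: {s1, s2}
read x: {s1}
read y: {s2}
read x: {}
The reachable set is empty and stays empty for the remaining 1 symbol.
Reachable ∩ accepting = {} — empty.

rejected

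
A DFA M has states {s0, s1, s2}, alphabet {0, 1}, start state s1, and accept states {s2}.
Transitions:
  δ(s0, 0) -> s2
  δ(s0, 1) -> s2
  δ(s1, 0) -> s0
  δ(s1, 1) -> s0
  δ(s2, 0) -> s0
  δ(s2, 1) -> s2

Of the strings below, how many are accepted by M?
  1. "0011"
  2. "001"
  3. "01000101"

"0011": accepted
"001": accepted
"01000101": accepted

3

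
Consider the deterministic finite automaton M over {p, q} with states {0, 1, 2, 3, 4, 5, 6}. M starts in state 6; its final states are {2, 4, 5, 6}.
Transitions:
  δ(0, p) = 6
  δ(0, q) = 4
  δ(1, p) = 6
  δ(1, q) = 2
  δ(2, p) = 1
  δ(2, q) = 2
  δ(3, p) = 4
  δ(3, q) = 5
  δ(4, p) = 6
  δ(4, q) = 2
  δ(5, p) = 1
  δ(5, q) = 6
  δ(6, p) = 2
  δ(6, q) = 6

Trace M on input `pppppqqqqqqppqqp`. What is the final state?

2

6 --p--> 2
2 --p--> 1
1 --p--> 6
6 --p--> 2
2 --p--> 1
1 --q--> 2
2 --q--> 2
2 --q--> 2
2 --q--> 2
2 --q--> 2
2 --q--> 2
2 --p--> 1
1 --p--> 6
6 --q--> 6
6 --q--> 6
6 --p--> 2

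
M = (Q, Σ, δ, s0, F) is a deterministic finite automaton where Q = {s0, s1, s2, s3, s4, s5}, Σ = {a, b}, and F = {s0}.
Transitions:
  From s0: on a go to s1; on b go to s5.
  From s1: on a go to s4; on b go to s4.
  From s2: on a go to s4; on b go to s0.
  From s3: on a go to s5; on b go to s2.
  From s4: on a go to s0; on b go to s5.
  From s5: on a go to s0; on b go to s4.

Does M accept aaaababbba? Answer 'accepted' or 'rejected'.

accepted

s0 --a--> s1
s1 --a--> s4
s4 --a--> s0
s0 --a--> s1
s1 --b--> s4
s4 --a--> s0
s0 --b--> s5
s5 --b--> s4
s4 --b--> s5
s5 --a--> s0
End in state s0, which is an accepting state.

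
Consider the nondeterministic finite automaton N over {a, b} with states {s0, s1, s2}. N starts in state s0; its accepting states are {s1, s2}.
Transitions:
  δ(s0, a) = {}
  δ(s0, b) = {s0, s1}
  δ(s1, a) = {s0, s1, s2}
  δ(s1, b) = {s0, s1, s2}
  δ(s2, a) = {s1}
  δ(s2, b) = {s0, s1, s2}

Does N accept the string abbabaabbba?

rejected

Start: {s0}
read a: {}
The reachable set is empty and stays empty for the remaining 10 symbols.
Reachable ∩ accepting = {} — empty.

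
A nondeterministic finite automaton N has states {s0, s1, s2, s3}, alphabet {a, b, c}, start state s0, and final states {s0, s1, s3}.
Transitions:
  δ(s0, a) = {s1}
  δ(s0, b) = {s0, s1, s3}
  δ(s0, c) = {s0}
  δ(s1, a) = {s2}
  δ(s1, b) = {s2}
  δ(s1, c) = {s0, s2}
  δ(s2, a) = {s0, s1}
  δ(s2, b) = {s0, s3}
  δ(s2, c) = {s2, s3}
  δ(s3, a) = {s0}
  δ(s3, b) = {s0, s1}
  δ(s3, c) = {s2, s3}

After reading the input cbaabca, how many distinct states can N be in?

Start: {s0}
read c: {s0}
read b: {s0, s1, s3}
read a: {s0, s1, s2}
read a: {s0, s1, s2}
read b: {s0, s1, s2, s3}
read c: {s0, s2, s3}
read a: {s0, s1}
Final reachable set {s0, s1} has 2 states.

2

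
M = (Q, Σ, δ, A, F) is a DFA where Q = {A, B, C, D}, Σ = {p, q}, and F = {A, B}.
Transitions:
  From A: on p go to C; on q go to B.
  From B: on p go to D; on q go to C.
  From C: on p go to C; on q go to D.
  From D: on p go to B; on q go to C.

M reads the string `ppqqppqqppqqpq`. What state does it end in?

A --p--> C
C --p--> C
C --q--> D
D --q--> C
C --p--> C
C --p--> C
C --q--> D
D --q--> C
C --p--> C
C --p--> C
C --q--> D
D --q--> C
C --p--> C
C --q--> D

D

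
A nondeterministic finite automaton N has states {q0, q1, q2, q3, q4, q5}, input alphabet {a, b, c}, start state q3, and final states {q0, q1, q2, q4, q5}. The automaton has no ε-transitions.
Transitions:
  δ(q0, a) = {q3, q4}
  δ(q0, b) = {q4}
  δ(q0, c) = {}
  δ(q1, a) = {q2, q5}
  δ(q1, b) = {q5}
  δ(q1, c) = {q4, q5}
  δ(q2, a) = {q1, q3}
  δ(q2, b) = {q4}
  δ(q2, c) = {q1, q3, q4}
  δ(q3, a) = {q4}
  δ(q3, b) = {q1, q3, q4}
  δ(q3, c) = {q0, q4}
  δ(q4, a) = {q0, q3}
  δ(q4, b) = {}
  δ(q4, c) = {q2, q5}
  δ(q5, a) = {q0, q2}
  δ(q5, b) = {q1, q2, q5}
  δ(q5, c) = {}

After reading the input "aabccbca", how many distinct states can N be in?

Start: {q3}
read a: {q4}
read a: {q0, q3}
read b: {q1, q3, q4}
read c: {q0, q2, q4, q5}
read c: {q1, q2, q3, q4, q5}
read b: {q1, q2, q3, q4, q5}
read c: {q0, q1, q2, q3, q4, q5}
read a: {q0, q1, q2, q3, q4, q5}
Final reachable set {q0, q1, q2, q3, q4, q5} has 6 states.

6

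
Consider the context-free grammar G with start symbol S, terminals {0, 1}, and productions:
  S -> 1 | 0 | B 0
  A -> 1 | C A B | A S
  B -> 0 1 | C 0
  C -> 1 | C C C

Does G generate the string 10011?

no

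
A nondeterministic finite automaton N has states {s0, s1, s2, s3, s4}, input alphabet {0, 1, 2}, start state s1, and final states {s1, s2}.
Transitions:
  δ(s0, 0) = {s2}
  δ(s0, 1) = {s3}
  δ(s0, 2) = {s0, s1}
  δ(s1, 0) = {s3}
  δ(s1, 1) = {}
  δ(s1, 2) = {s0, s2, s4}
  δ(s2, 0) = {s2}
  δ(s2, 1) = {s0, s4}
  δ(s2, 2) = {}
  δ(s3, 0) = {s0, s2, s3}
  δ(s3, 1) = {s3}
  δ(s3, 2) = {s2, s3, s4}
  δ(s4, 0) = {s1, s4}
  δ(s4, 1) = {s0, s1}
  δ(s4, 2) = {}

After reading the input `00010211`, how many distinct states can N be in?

3

Start: {s1}
read 0: {s3}
read 0: {s0, s2, s3}
read 0: {s0, s2, s3}
read 1: {s0, s3, s4}
read 0: {s0, s1, s2, s3, s4}
read 2: {s0, s1, s2, s3, s4}
read 1: {s0, s1, s3, s4}
read 1: {s0, s1, s3}
Final reachable set {s0, s1, s3} has 3 states.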